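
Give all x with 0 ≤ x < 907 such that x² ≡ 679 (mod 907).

Since 907 ≡ 3 (mod 4), a square root of 679 is 679^((907+1)/4) = 679^227 mod 907.
Repeated squaring: 679^2≡285, 679^4≡502, 679^8≡765, 679^16≡210, 679^32≡564, 679^64≡646, 679^128≡96 (mod 907).
679^227 = 679^(128+64+32+2+1) ≡ 740 (mod 907).
Check: 740² = 547600 ≡ 679 (mod 907). The two roots are 167 and 740.

167, 740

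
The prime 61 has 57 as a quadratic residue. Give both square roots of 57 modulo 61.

61 ≡ 1 (mod 4), so we find a root by search.
Trying successive values, 22² = 484 ≡ 57 (mod 61). The other root is 61 − 22 = 39.

22, 39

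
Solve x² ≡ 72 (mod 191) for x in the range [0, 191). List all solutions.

40, 151

Since 191 ≡ 3 (mod 4), a square root of 72 is 72^((191+1)/4) = 72^48 mod 191.
Repeated squaring: 72^2≡27, 72^4≡156, 72^8≡79, 72^16≡129, 72^32≡24 (mod 191).
72^48 = 72^(32+16) ≡ 40 (mod 191).
Check: 40² = 1600 ≡ 72 (mod 191). The two roots are 40 and 151.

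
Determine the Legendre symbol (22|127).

Euler's criterion: (22/127) ≡ 22^63 (mod 127).
22^2 ≡ 103 (mod 127)
22^4 ≡ 68 (mod 127)
22^8 ≡ 52 (mod 127)
22^16 ≡ 37 (mod 127)
22^32 ≡ 99 (mod 127)
22^63 = 22^(32+16+8+4+2+1) ≡ 1 (mod 127).
Result is 1, so (22/127) = 1.

1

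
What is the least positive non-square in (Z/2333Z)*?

(2/2333) = −1, so 2 is the smallest positive non-residue mod 2333.

2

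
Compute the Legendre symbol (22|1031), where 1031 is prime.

Euler's criterion: (22/1031) ≡ 22^515 (mod 1031).
22^2 ≡ 484 (mod 1031)
22^4 ≡ 219 (mod 1031)
22^8 ≡ 535 (mod 1031)
22^16 ≡ 638 (mod 1031)
22^32 ≡ 830 (mod 1031)
22^64 ≡ 192 (mod 1031)
22^128 ≡ 779 (mod 1031)
22^256 ≡ 613 (mod 1031)
22^512 ≡ 485 (mod 1031)
22^515 = 22^(512+2+1) ≡ 1 (mod 1031).
Result is 1, so (22/1031) = 1.

1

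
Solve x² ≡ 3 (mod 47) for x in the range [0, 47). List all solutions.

Since 47 ≡ 3 (mod 4), a square root of 3 is 3^((47+1)/4) = 3^12 mod 47.
Repeated squaring: 3^2≡9, 3^4≡34, 3^8≡28 (mod 47).
3^12 = 3^(8+4) ≡ 12 (mod 47).
Check: 12² = 144 ≡ 3 (mod 47). The two roots are 12 and 35.

12, 35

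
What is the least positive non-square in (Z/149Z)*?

2

(2/149) = −1, so 2 is the smallest positive non-residue mod 149.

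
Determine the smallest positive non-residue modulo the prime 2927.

(2/2927) = +1, so 2 is a residue.
(3/2927) = +1, so 3 is a residue.
(4/2927) = +1, so 4 is a residue.
(5/2927) = −1, so 5 is the smallest positive non-residue mod 2927.

5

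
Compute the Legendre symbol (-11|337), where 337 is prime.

First reduce: -11 ≡ 326 (mod 337).
Pull out 2: since 337 ≡ 1 (mod 8), (2/337) = +1.
Reciprocity: 163 ≡ 3 and 337 ≡ 1 (mod 4), so (163/337) = +(337/163).
Reduce top mod 163: now compute (11/163).
Reciprocity: 11 ≡ 3 and 163 ≡ 3 (mod 4), so (11/163) = −(163/11).
Reduce top mod 11: now compute (9/11).
Reciprocity: 9 ≡ 1 and 11 ≡ 3 (mod 4), so (9/11) = +(11/9).
Reduce top mod 9: now compute (2/9).
Pull out 2: since 9 ≡ 1 (mod 8), (2/9) = +1.
Reached (1/9) = 1. Collecting the sign flips along the way, the symbol is -1.

-1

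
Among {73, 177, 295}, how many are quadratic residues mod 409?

0

(73/409) = -1 → non-residue.
(177/409) = -1 → non-residue.
(295/409) = -1 → non-residue.
Total quadratic residues among the 3: 0.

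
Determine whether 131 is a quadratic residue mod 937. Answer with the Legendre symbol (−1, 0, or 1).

1

Reciprocity: 131 ≡ 3 and 937 ≡ 1 (mod 4), so (131/937) = +(937/131).
Reduce top mod 131: now compute (20/131).
Pull out 2^2: since 131 ≡ 3 (mod 8), (2/131) = -1, so (2/131)^2 = +1.
Reciprocity: 5 ≡ 1 and 131 ≡ 3 (mod 4), so (5/131) = +(131/5).
Reduce top mod 5: now compute (1/5).
Reached (1/5) = 1. Collecting the sign flips along the way, the symbol is +1.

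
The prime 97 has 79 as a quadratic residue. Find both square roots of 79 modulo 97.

97 ≡ 1 (mod 4), so we find a root by search.
Trying successive values, 46² = 2116 ≡ 79 (mod 97). The other root is 97 − 46 = 51.

46, 51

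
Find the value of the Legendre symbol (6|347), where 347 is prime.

-1

Pull out 2: since 347 ≡ 3 (mod 8), (2/347) = -1.
Reciprocity: 3 ≡ 3 and 347 ≡ 3 (mod 4), so (3/347) = −(347/3).
Reduce top mod 3: now compute (2/3).
Pull out 2: since 3 ≡ 3 (mod 8), (2/3) = -1.
Reached (1/3) = 1. Collecting the sign flips along the way, the symbol is -1.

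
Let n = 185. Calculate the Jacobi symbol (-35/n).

First reduce: -35 ≡ 150 (mod 185).
Pull out 2: since 185 ≡ 1 (mod 8), (2/185) = +1.
Reciprocity: 75 ≡ 3 and 185 ≡ 1 (mod 4), so (75/185) = +(185/75).
Reduce top mod 75: now compute (35/75).
Reciprocity: 35 ≡ 3 and 75 ≡ 3 (mod 4), so (35/75) = −(75/35).
Reduce top mod 35: now compute (5/35).
Reciprocity: 5 ≡ 1 and 35 ≡ 3 (mod 4), so (5/35) = +(35/5).
Reduce top mod 5: now compute (0/5).
Top reduces to 0: gcd > 1, so the symbol is 0.

0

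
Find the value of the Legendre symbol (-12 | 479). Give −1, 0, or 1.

-1

First reduce: -12 ≡ 467 (mod 479).
Reciprocity: 467 ≡ 3 and 479 ≡ 3 (mod 4), so (467/479) = −(479/467).
Reduce top mod 467: now compute (12/467).
Pull out 2^2: since 467 ≡ 3 (mod 8), (2/467) = -1, so (2/467)^2 = +1.
Reciprocity: 3 ≡ 3 and 467 ≡ 3 (mod 4), so (3/467) = −(467/3).
Reduce top mod 3: now compute (2/3).
Pull out 2: since 3 ≡ 3 (mod 8), (2/3) = -1.
Reached (1/3) = 1. Collecting the sign flips along the way, the symbol is -1.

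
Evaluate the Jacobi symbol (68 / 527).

0

Pull out 2^2: since 527 ≡ 7 (mod 8), (2/527) = +1, so (2/527)^2 = +1.
Reciprocity: 17 ≡ 1 and 527 ≡ 3 (mod 4), so (17/527) = +(527/17).
Reduce top mod 17: now compute (0/17).
Top reduces to 0: gcd > 1, so the symbol is 0.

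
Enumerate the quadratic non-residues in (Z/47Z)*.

Square k = 1,…,23 (k and 47−k give the same square):
1²=1, 2²=4, 3²=9, 4²=16, 5²=25, 6²=36, 7²≡2, 8²≡17, 9²≡34, 10²≡6, 11²≡27, 12²≡3, 13²≡28, 14²≡8, 15²≡37, 16²≡21, 17²≡7, 18²≡42, 19²≡32, 20²≡24, 21²≡18, 22²≡14, 23²≡12 (mod 47).
The residues are {1, 2, 3, 4, 6, 7, 8, 9, 12, 14, 16, 17, 18, 21, 24, 25, 27, 28, 32, 34, 36, 37, 42}; the non-residues are the remaining 23 nonzero classes.

5,10,11,13,15,19,20,22,23,26,29,30,31,33,35,38,39,40,41,43,44,45,46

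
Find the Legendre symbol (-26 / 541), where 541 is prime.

1

First reduce: -26 ≡ 515 (mod 541).
Reciprocity: 515 ≡ 3 and 541 ≡ 1 (mod 4), so (515/541) = +(541/515).
Reduce top mod 515: now compute (26/515).
Pull out 2: since 515 ≡ 3 (mod 8), (2/515) = -1.
Reciprocity: 13 ≡ 1 and 515 ≡ 3 (mod 4), so (13/515) = +(515/13).
Reduce top mod 13: now compute (8/13).
Pull out 2^3: since 13 ≡ 5 (mod 8), (2/13) = -1, so (2/13)^3 = -1.
Reached (1/13) = 1. Collecting the sign flips along the way, the symbol is +1.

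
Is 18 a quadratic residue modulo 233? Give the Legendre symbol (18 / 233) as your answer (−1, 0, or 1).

Euler's criterion: (18/233) ≡ 18^116 (mod 233).
18^2 ≡ 91 (mod 233)
18^4 ≡ 126 (mod 233)
18^8 ≡ 32 (mod 233)
18^16 ≡ 92 (mod 233)
18^32 ≡ 76 (mod 233)
18^64 ≡ 184 (mod 233)
18^116 = 18^(64+32+16+4) ≡ 1 (mod 233).
Result is 1, so (18/233) = 1.

1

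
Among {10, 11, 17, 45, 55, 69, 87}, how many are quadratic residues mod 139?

4

(10/139) = -1 → non-residue.
(11/139) = +1 → QR.
(17/139) = -1 → non-residue.
(45/139) = +1 → QR.
(55/139) = +1 → QR.
(69/139) = +1 → QR.
(87/139) = -1 → non-residue.
Total quadratic residues among the 7: 4.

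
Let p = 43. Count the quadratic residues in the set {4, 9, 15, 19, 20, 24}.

4

(4/43) = +1 → QR.
(9/43) = +1 → QR.
(15/43) = +1 → QR.
(19/43) = -1 → non-residue.
(20/43) = -1 → non-residue.
(24/43) = +1 → QR.
Total quadratic residues among the 6: 4.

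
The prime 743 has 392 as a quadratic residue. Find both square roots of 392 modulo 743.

Since 743 ≡ 3 (mod 4), a square root of 392 is 392^((743+1)/4) = 392^186 mod 743.
Repeated squaring: 392^2≡606, 392^4≡194, 392^8≡486, 392^16≡665, 392^32≡140, 392^64≡282, 392^128≡23 (mod 743).
392^186 = 392^(128+32+16+8+2) ≡ 685 (mod 743).
Check: 685² = 469225 ≡ 392 (mod 743). The two roots are 58 and 685.

58, 685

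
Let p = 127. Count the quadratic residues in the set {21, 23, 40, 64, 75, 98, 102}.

3

(21/127) = +1 → QR.
(23/127) = -1 → non-residue.
(40/127) = -1 → non-residue.
(64/127) = +1 → QR.
(75/127) = -1 → non-residue.
(98/127) = +1 → QR.
(102/127) = -1 → non-residue.
Total quadratic residues among the 7: 3.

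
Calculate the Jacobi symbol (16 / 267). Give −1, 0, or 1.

1

Pull out 2^4: since 267 ≡ 3 (mod 8), (2/267) = -1, so (2/267)^4 = +1.
Reached (1/267) = 1. Collecting the sign flips along the way, the symbol is +1.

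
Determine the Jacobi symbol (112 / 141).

1

Pull out 2^4: since 141 ≡ 5 (mod 8), (2/141) = -1, so (2/141)^4 = +1.
Reciprocity: 7 ≡ 3 and 141 ≡ 1 (mod 4), so (7/141) = +(141/7).
Reduce top mod 7: now compute (1/7).
Reached (1/7) = 1. Collecting the sign flips along the way, the symbol is +1.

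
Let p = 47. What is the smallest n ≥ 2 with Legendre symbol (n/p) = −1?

5

(2/47) = +1, so 2 is a residue.
(3/47) = +1, so 3 is a residue.
(4/47) = +1, so 4 is a residue.
(5/47) = −1, so 5 is the smallest positive non-residue mod 47.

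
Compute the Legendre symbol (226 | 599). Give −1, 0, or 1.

-1

Pull out 2: since 599 ≡ 7 (mod 8), (2/599) = +1.
Reciprocity: 113 ≡ 1 and 599 ≡ 3 (mod 4), so (113/599) = +(599/113).
Reduce top mod 113: now compute (34/113).
Pull out 2: since 113 ≡ 1 (mod 8), (2/113) = +1.
Reciprocity: 17 ≡ 1 and 113 ≡ 1 (mod 4), so (17/113) = +(113/17).
Reduce top mod 17: now compute (11/17).
Reciprocity: 11 ≡ 3 and 17 ≡ 1 (mod 4), so (11/17) = +(17/11).
Reduce top mod 11: now compute (6/11).
Pull out 2: since 11 ≡ 3 (mod 8), (2/11) = -1.
Reciprocity: 3 ≡ 3 and 11 ≡ 3 (mod 4), so (3/11) = −(11/3).
Reduce top mod 3: now compute (2/3).
Pull out 2: since 3 ≡ 3 (mod 8), (2/3) = -1.
Reached (1/3) = 1. Collecting the sign flips along the way, the symbol is -1.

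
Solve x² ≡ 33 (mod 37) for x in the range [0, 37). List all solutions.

37 ≡ 1 (mod 4), so we find a root by search.
Trying successive values, 12² = 144 ≡ 33 (mod 37). The other root is 37 − 12 = 25.

12, 25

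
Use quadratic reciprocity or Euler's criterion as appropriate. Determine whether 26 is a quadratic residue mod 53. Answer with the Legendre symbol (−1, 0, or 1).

Euler's criterion: (26/53) ≡ 26^26 (mod 53).
26^2 ≡ 40 (mod 53)
26^4 ≡ 10 (mod 53)
26^8 ≡ 47 (mod 53)
26^16 ≡ 36 (mod 53)
26^26 = 26^(16+8+2) ≡ 52 (mod 53).
Result is 52 ≡ −1, so (26/53) = −1.

-1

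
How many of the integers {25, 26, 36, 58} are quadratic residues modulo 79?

(25/79) = +1 → QR.
(26/79) = +1 → QR.
(36/79) = +1 → QR.
(58/79) = -1 → non-residue.
Total quadratic residues among the 4: 3.

3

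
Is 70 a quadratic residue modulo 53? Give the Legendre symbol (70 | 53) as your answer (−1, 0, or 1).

1

Euler's criterion: (70/53) ≡ 17^26 (mod 53).
17^2 ≡ 24 (mod 53)
17^4 ≡ 46 (mod 53)
17^8 ≡ 49 (mod 53)
17^16 ≡ 16 (mod 53)
17^26 = 17^(16+8+2) ≡ 1 (mod 53).
Result is 1, so (70/53) = 1.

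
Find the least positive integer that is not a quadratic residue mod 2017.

5

(2/2017) = +1, so 2 is a residue.
(3/2017) = +1, so 3 is a residue.
(4/2017) = +1, so 4 is a residue.
(5/2017) = −1, so 5 is the smallest positive non-residue mod 2017.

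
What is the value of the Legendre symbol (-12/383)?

-1

Euler's criterion: (-12/383) ≡ 371^191 (mod 383).
371^2 ≡ 144 (mod 383)
371^4 ≡ 54 (mod 383)
371^8 ≡ 235 (mod 383)
371^16 ≡ 73 (mod 383)
371^32 ≡ 350 (mod 383)
371^64 ≡ 323 (mod 383)
371^128 ≡ 153 (mod 383)
371^191 = 371^(128+32+16+8+4+2+1) ≡ 382 (mod 383).
Result is 382 ≡ −1, so (-12/383) = −1.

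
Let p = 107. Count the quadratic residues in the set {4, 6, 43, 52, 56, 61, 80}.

4

(4/107) = +1 → QR.
(6/107) = -1 → non-residue.
(43/107) = -1 → non-residue.
(52/107) = +1 → QR.
(56/107) = +1 → QR.
(61/107) = +1 → QR.
(80/107) = -1 → non-residue.
Total quadratic residues among the 7: 4.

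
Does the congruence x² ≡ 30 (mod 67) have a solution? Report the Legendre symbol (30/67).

-1

Pull out 2: since 67 ≡ 3 (mod 8), (2/67) = -1.
Reciprocity: 15 ≡ 3 and 67 ≡ 3 (mod 4), so (15/67) = −(67/15).
Reduce top mod 15: now compute (7/15).
Reciprocity: 7 ≡ 3 and 15 ≡ 3 (mod 4), so (7/15) = −(15/7).
Reduce top mod 7: now compute (1/7).
Reached (1/7) = 1. Collecting the sign flips along the way, the symbol is -1.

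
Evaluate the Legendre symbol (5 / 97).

-1

Reciprocity: 5 ≡ 1 and 97 ≡ 1 (mod 4), so (5/97) = +(97/5).
Reduce top mod 5: now compute (2/5).
Pull out 2: since 5 ≡ 5 (mod 8), (2/5) = -1.
Reached (1/5) = 1. Collecting the sign flips along the way, the symbol is -1.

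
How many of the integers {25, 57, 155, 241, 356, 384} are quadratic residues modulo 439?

(25/439) = +1 → QR.
(57/439) = -1 → non-residue.
(155/439) = -1 → non-residue.
(241/439) = -1 → non-residue.
(356/439) = -1 → non-residue.
(384/439) = -1 → non-residue.
Total quadratic residues among the 6: 1.

1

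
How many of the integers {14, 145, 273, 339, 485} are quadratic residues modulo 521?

(14/521) = -1 → non-residue.
(145/521) = +1 → QR.
(273/521) = +1 → QR.
(339/521) = -1 → non-residue.
(485/521) = +1 → QR.
Total quadratic residues among the 5: 3.

3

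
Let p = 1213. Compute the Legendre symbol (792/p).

Pull out 2^3: since 1213 ≡ 5 (mod 8), (2/1213) = -1, so (2/1213)^3 = -1.
Reciprocity: 99 ≡ 3 and 1213 ≡ 1 (mod 4), so (99/1213) = +(1213/99).
Reduce top mod 99: now compute (25/99).
Reciprocity: 25 ≡ 1 and 99 ≡ 3 (mod 4), so (25/99) = +(99/25).
Reduce top mod 25: now compute (24/25).
Pull out 2^3: since 25 ≡ 1 (mod 8), (2/25) = +1, so (2/25)^3 = +1.
Reciprocity: 3 ≡ 3 and 25 ≡ 1 (mod 4), so (3/25) = +(25/3).
Reduce top mod 3: now compute (1/3).
Reached (1/3) = 1. Collecting the sign flips along the way, the symbol is -1.

-1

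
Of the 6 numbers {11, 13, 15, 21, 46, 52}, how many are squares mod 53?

(11/53) = +1 → QR.
(13/53) = +1 → QR.
(15/53) = +1 → QR.
(21/53) = -1 → non-residue.
(46/53) = +1 → QR.
(52/53) = +1 → QR.
Total quadratic residues among the 6: 5.

5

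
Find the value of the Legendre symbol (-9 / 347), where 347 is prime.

First reduce: -9 ≡ 338 (mod 347).
Pull out 2: since 347 ≡ 3 (mod 8), (2/347) = -1.
Reciprocity: 169 ≡ 1 and 347 ≡ 3 (mod 4), so (169/347) = +(347/169).
Reduce top mod 169: now compute (9/169).
Reciprocity: 9 ≡ 1 and 169 ≡ 1 (mod 4), so (9/169) = +(169/9).
Reduce top mod 9: now compute (7/9).
Reciprocity: 7 ≡ 3 and 9 ≡ 1 (mod 4), so (7/9) = +(9/7).
Reduce top mod 7: now compute (2/7).
Pull out 2: since 7 ≡ 7 (mod 8), (2/7) = +1.
Reached (1/7) = 1. Collecting the sign flips along the way, the symbol is -1.

-1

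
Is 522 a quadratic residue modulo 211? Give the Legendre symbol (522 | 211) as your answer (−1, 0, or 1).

Euler's criterion: (522/211) ≡ 100^105 (mod 211).
100^2 ≡ 83 (mod 211)
100^4 ≡ 137 (mod 211)
100^8 ≡ 201 (mod 211)
100^16 ≡ 100 (mod 211)
100^32 ≡ 83 (mod 211)
100^64 ≡ 137 (mod 211)
100^105 = 100^(64+32+8+1) ≡ 1 (mod 211).
Result is 1, so (522/211) = 1.

1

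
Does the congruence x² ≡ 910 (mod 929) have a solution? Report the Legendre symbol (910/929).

Pull out 2: since 929 ≡ 1 (mod 8), (2/929) = +1.
Reciprocity: 455 ≡ 3 and 929 ≡ 1 (mod 4), so (455/929) = +(929/455).
Reduce top mod 455: now compute (19/455).
Reciprocity: 19 ≡ 3 and 455 ≡ 3 (mod 4), so (19/455) = −(455/19).
Reduce top mod 19: now compute (18/19).
Pull out 2: since 19 ≡ 3 (mod 8), (2/19) = -1.
Reciprocity: 9 ≡ 1 and 19 ≡ 3 (mod 4), so (9/19) = +(19/9).
Reduce top mod 9: now compute (1/9).
Reached (1/9) = 1. Collecting the sign flips along the way, the symbol is +1.

1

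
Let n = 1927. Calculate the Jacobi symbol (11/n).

Reciprocity: 11 ≡ 3 and 1927 ≡ 3 (mod 4), so (11/1927) = −(1927/11).
Reduce top mod 11: now compute (2/11).
Pull out 2: since 11 ≡ 3 (mod 8), (2/11) = -1.
Reached (1/11) = 1. Collecting the sign flips along the way, the symbol is +1.

1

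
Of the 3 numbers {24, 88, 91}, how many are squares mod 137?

(24/137) = -1 → non-residue.
(88/137) = +1 → QR.
(91/137) = -1 → non-residue.
Total quadratic residues among the 3: 1.

1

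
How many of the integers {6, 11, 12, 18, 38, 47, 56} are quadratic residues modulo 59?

(6/59) = -1 → non-residue.
(11/59) = -1 → non-residue.
(12/59) = +1 → QR.
(18/59) = -1 → non-residue.
(38/59) = -1 → non-residue.
(47/59) = -1 → non-residue.
(56/59) = -1 → non-residue.
Total quadratic residues among the 7: 1.

1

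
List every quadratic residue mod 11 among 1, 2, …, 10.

Square k = 1,…,5 (k and 11−k give the same square):
1²=1, 2²=4, 3²=9, 4²≡5, 5²≡3 (mod 11).
So the quadratic residues mod 11 are {1, 3, 4, 5, 9}.

1, 3, 4, 5, 9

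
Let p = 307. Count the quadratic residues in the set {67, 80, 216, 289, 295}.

3

(67/307) = -1 → non-residue.
(80/307) = -1 → non-residue.
(216/307) = +1 → QR.
(289/307) = +1 → QR.
(295/307) = +1 → QR.
Total quadratic residues among the 5: 3.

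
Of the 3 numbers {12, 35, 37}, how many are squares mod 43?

1

(12/43) = -1 → non-residue.
(35/43) = +1 → QR.
(37/43) = -1 → non-residue.
Total quadratic residues among the 3: 1.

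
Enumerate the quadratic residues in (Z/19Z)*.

Square k = 1,…,9 (k and 19−k give the same square):
1²=1, 2²=4, 3²=9, 4²=16, 5²≡6, 6²≡17, 7²≡11, 8²≡7, 9²≡5 (mod 19).
So the quadratic residues mod 19 are {1, 4, 5, 6, 7, 9, 11, 16, 17}.

1 4 5 6 7 9 11 16 17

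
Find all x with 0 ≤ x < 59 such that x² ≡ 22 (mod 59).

9, 50

Since 59 ≡ 3 (mod 4), a square root of 22 is 22^((59+1)/4) = 22^15 mod 59.
Repeated squaring: 22^2≡12, 22^4≡26, 22^8≡27 (mod 59).
22^15 = 22^(8+4+2+1) ≡ 9 (mod 59).
Check: 9² = 81 ≡ 22 (mod 59). The two roots are 9 and 50.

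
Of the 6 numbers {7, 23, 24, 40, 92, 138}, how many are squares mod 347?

2

(7/347) = -1 → non-residue.
(23/347) = -1 → non-residue.
(24/347) = -1 → non-residue.
(40/347) = +1 → QR.
(92/347) = -1 → non-residue.
(138/347) = +1 → QR.
Total quadratic residues among the 6: 2.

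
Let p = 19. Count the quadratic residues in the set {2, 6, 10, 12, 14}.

1

(2/19) = -1 → non-residue.
(6/19) = +1 → QR.
(10/19) = -1 → non-residue.
(12/19) = -1 → non-residue.
(14/19) = -1 → non-residue.
Total quadratic residues among the 5: 1.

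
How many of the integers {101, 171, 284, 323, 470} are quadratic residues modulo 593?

(101/593) = +1 → QR.
(171/593) = +1 → QR.
(284/593) = +1 → QR.
(323/593) = +1 → QR.
(470/593) = +1 → QR.
Total quadratic residues among the 5: 5.

5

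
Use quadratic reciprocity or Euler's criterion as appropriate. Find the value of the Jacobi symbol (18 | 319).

1

Pull out 2: since 319 ≡ 7 (mod 8), (2/319) = +1.
Reciprocity: 9 ≡ 1 and 319 ≡ 3 (mod 4), so (9/319) = +(319/9).
Reduce top mod 9: now compute (4/9).
Pull out 2^2: since 9 ≡ 1 (mod 8), (2/9) = +1, so (2/9)^2 = +1.
Reached (1/9) = 1. Collecting the sign flips along the way, the symbol is +1.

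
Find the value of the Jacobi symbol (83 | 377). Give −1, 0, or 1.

Reciprocity: 83 ≡ 3 and 377 ≡ 1 (mod 4), so (83/377) = +(377/83).
Reduce top mod 83: now compute (45/83).
Reciprocity: 45 ≡ 1 and 83 ≡ 3 (mod 4), so (45/83) = +(83/45).
Reduce top mod 45: now compute (38/45).
Pull out 2: since 45 ≡ 5 (mod 8), (2/45) = -1.
Reciprocity: 19 ≡ 3 and 45 ≡ 1 (mod 4), so (19/45) = +(45/19).
Reduce top mod 19: now compute (7/19).
Reciprocity: 7 ≡ 3 and 19 ≡ 3 (mod 4), so (7/19) = −(19/7).
Reduce top mod 7: now compute (5/7).
Reciprocity: 5 ≡ 1 and 7 ≡ 3 (mod 4), so (5/7) = +(7/5).
Reduce top mod 5: now compute (2/5).
Pull out 2: since 5 ≡ 5 (mod 8), (2/5) = -1.
Reached (1/5) = 1. Collecting the sign flips along the way, the symbol is -1.

-1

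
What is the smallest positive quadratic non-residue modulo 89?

3

(2/89) = +1, so 2 is a residue.
(3/89) = −1, so 3 is the smallest positive non-residue mod 89.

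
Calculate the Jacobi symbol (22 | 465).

Pull out 2: since 465 ≡ 1 (mod 8), (2/465) = +1.
Reciprocity: 11 ≡ 3 and 465 ≡ 1 (mod 4), so (11/465) = +(465/11).
Reduce top mod 11: now compute (3/11).
Reciprocity: 3 ≡ 3 and 11 ≡ 3 (mod 4), so (3/11) = −(11/3).
Reduce top mod 3: now compute (2/3).
Pull out 2: since 3 ≡ 3 (mod 8), (2/3) = -1.
Reached (1/3) = 1. Collecting the sign flips along the way, the symbol is +1.

1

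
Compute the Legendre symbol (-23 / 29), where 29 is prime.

First reduce: -23 ≡ 6 (mod 29).
Pull out 2: since 29 ≡ 5 (mod 8), (2/29) = -1.
Reciprocity: 3 ≡ 3 and 29 ≡ 1 (mod 4), so (3/29) = +(29/3).
Reduce top mod 3: now compute (2/3).
Pull out 2: since 3 ≡ 3 (mod 8), (2/3) = -1.
Reached (1/3) = 1. Collecting the sign flips along the way, the symbol is +1.

1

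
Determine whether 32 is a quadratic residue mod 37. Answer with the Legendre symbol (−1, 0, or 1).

Euler's criterion: (32/37) ≡ 32^18 (mod 37).
32^2 ≡ 25 (mod 37)
32^4 ≡ 33 (mod 37)
32^8 ≡ 16 (mod 37)
32^16 ≡ 34 (mod 37)
32^18 = 32^(16+2) ≡ 36 (mod 37).
Result is 36 ≡ −1, so (32/37) = −1.

-1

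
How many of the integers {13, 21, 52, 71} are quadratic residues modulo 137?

0

(13/137) = -1 → non-residue.
(21/137) = -1 → non-residue.
(52/137) = -1 → non-residue.
(71/137) = -1 → non-residue.
Total quadratic residues among the 4: 0.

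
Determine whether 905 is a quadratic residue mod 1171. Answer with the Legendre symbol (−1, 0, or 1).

Reciprocity: 905 ≡ 1 and 1171 ≡ 3 (mod 4), so (905/1171) = +(1171/905).
Reduce top mod 905: now compute (266/905).
Pull out 2: since 905 ≡ 1 (mod 8), (2/905) = +1.
Reciprocity: 133 ≡ 1 and 905 ≡ 1 (mod 4), so (133/905) = +(905/133).
Reduce top mod 133: now compute (107/133).
Reciprocity: 107 ≡ 3 and 133 ≡ 1 (mod 4), so (107/133) = +(133/107).
Reduce top mod 107: now compute (26/107).
Pull out 2: since 107 ≡ 3 (mod 8), (2/107) = -1.
Reciprocity: 13 ≡ 1 and 107 ≡ 3 (mod 4), so (13/107) = +(107/13).
Reduce top mod 13: now compute (3/13).
Reciprocity: 3 ≡ 3 and 13 ≡ 1 (mod 4), so (3/13) = +(13/3).
Reduce top mod 3: now compute (1/3).
Reached (1/3) = 1. Collecting the sign flips along the way, the symbol is -1.

-1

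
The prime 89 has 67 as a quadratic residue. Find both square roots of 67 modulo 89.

44, 45

89 ≡ 1 (mod 4), so we find a root by search.
Trying successive values, 44² = 1936 ≡ 67 (mod 89). The other root is 89 − 44 = 45.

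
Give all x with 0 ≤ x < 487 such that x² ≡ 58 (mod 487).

Since 487 ≡ 3 (mod 4), a square root of 58 is 58^((487+1)/4) = 58^122 mod 487.
Repeated squaring: 58^2≡442, 58^4≡77, 58^8≡85, 58^16≡407, 58^32≡69, 58^64≡378 (mod 487).
58^122 = 58^(64+32+16+8+2) ≡ 127 (mod 487).
Check: 127² = 16129 ≡ 58 (mod 487). The two roots are 127 and 360.

127, 360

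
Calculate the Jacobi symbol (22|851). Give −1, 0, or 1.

Pull out 2: since 851 ≡ 3 (mod 8), (2/851) = -1.
Reciprocity: 11 ≡ 3 and 851 ≡ 3 (mod 4), so (11/851) = −(851/11).
Reduce top mod 11: now compute (4/11).
Pull out 2^2: since 11 ≡ 3 (mod 8), (2/11) = -1, so (2/11)^2 = +1.
Reached (1/11) = 1. Collecting the sign flips along the way, the symbol is +1.

1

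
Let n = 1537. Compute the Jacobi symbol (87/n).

Reciprocity: 87 ≡ 3 and 1537 ≡ 1 (mod 4), so (87/1537) = +(1537/87).
Reduce top mod 87: now compute (58/87).
Pull out 2: since 87 ≡ 7 (mod 8), (2/87) = +1.
Reciprocity: 29 ≡ 1 and 87 ≡ 3 (mod 4), so (29/87) = +(87/29).
Reduce top mod 29: now compute (0/29).
Top reduces to 0: gcd > 1, so the symbol is 0.

0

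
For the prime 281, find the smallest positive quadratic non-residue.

(2/281) = +1, so 2 is a residue.
(3/281) = −1, so 3 is the smallest positive non-residue mod 281.

3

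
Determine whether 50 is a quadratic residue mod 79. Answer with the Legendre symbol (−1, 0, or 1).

Pull out 2: since 79 ≡ 7 (mod 8), (2/79) = +1.
Reciprocity: 25 ≡ 1 and 79 ≡ 3 (mod 4), so (25/79) = +(79/25).
Reduce top mod 25: now compute (4/25).
Pull out 2^2: since 25 ≡ 1 (mod 8), (2/25) = +1, so (2/25)^2 = +1.
Reached (1/25) = 1. Collecting the sign flips along the way, the symbol is +1.

1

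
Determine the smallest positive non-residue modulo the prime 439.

(2/439) = +1, so 2 is a residue.
(3/439) = −1, so 3 is the smallest positive non-residue mod 439.

3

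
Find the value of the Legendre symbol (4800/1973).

First reduce: 4800 ≡ 854 (mod 1973).
Pull out 2: since 1973 ≡ 5 (mod 8), (2/1973) = -1.
Reciprocity: 427 ≡ 3 and 1973 ≡ 1 (mod 4), so (427/1973) = +(1973/427).
Reduce top mod 427: now compute (265/427).
Reciprocity: 265 ≡ 1 and 427 ≡ 3 (mod 4), so (265/427) = +(427/265).
Reduce top mod 265: now compute (162/265).
Pull out 2: since 265 ≡ 1 (mod 8), (2/265) = +1.
Reciprocity: 81 ≡ 1 and 265 ≡ 1 (mod 4), so (81/265) = +(265/81).
Reduce top mod 81: now compute (22/81).
Pull out 2: since 81 ≡ 1 (mod 8), (2/81) = +1.
Reciprocity: 11 ≡ 3 and 81 ≡ 1 (mod 4), so (11/81) = +(81/11).
Reduce top mod 11: now compute (4/11).
Pull out 2^2: since 11 ≡ 3 (mod 8), (2/11) = -1, so (2/11)^2 = +1.
Reached (1/11) = 1. Collecting the sign flips along the way, the symbol is -1.

-1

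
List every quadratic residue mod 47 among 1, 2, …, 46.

1,2,3,4,6,7,8,9,12,14,16,17,18,21,24,25,27,28,32,34,36,37,42

Square k = 1,…,23 (k and 47−k give the same square):
1²=1, 2²=4, 3²=9, 4²=16, 5²=25, 6²=36, 7²≡2, 8²≡17, 9²≡34, 10²≡6, 11²≡27, 12²≡3, 13²≡28, 14²≡8, 15²≡37, 16²≡21, 17²≡7, 18²≡42, 19²≡32, 20²≡24, 21²≡18, 22²≡14, 23²≡12 (mod 47).
So the quadratic residues mod 47 are {1, 2, 3, 4, 6, 7, 8, 9, 12, 14, 16, 17, 18, 21, 24, 25, 27, 28, 32, 34, 36, 37, 42}.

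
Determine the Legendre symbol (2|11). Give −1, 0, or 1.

Pull out 2: since 11 ≡ 3 (mod 8), (2/11) = -1.
Reached (1/11) = 1. Collecting the sign flips along the way, the symbol is -1.

-1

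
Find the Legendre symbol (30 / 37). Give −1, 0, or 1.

Euler's criterion: (30/37) ≡ 30^18 (mod 37).
30^2 ≡ 12 (mod 37)
30^4 ≡ 33 (mod 37)
30^8 ≡ 16 (mod 37)
30^16 ≡ 34 (mod 37)
30^18 = 30^(16+2) ≡ 1 (mod 37).
Result is 1, so (30/37) = 1.

1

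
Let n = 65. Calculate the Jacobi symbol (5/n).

0

Reciprocity: 5 ≡ 1 and 65 ≡ 1 (mod 4), so (5/65) = +(65/5).
Reduce top mod 5: now compute (0/5).
Top reduces to 0: gcd > 1, so the symbol is 0.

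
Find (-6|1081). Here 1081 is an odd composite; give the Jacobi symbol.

First reduce: -6 ≡ 1075 (mod 1081).
Reciprocity: 1075 ≡ 3 and 1081 ≡ 1 (mod 4), so (1075/1081) = +(1081/1075).
Reduce top mod 1075: now compute (6/1075).
Pull out 2: since 1075 ≡ 3 (mod 8), (2/1075) = -1.
Reciprocity: 3 ≡ 3 and 1075 ≡ 3 (mod 4), so (3/1075) = −(1075/3).
Reduce top mod 3: now compute (1/3).
Reached (1/3) = 1. Collecting the sign flips along the way, the symbol is +1.

1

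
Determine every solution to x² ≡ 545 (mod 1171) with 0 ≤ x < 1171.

Since 1171 ≡ 3 (mod 4), a square root of 545 is 545^((1171+1)/4) = 545^293 mod 1171.
Repeated squaring: 545^2≡762, 545^4≡999, 545^8≡309, 545^16≡630, 545^32≡1102, 545^64≡77, 545^128≡74, 545^256≡792 (mod 1171).
545^293 = 545^(256+32+4+1) ≡ 80 (mod 1171).
Check: 80² = 6400 ≡ 545 (mod 1171). The two roots are 80 and 1091.

80, 1091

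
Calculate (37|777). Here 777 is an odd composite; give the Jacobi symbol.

0

Reciprocity: 37 ≡ 1 and 777 ≡ 1 (mod 4), so (37/777) = +(777/37).
Reduce top mod 37: now compute (0/37).
Top reduces to 0: gcd > 1, so the symbol is 0.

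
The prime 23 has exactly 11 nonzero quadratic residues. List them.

Square k = 1,…,11 (k and 23−k give the same square):
1²=1, 2²=4, 3²=9, 4²=16, 5²≡2, 6²≡13, 7²≡3, 8²≡18, 9²≡12, 10²≡8, 11²≡6 (mod 23).
So the quadratic residues mod 23 are {1, 2, 3, 4, 6, 8, 9, 12, 13, 16, 18}.

1 2 3 4 6 8 9 12 13 16 18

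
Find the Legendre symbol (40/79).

1

Euler's criterion: (40/79) ≡ 40^39 (mod 79).
40^2 ≡ 20 (mod 79)
40^4 ≡ 5 (mod 79)
40^8 ≡ 25 (mod 79)
40^16 ≡ 72 (mod 79)
40^32 ≡ 49 (mod 79)
40^39 = 40^(32+4+2+1) ≡ 1 (mod 79).
Result is 1, so (40/79) = 1.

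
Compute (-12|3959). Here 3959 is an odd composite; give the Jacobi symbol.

-1

First reduce: -12 ≡ 3947 (mod 3959).
Reciprocity: 3947 ≡ 3 and 3959 ≡ 3 (mod 4), so (3947/3959) = −(3959/3947).
Reduce top mod 3947: now compute (12/3947).
Pull out 2^2: since 3947 ≡ 3 (mod 8), (2/3947) = -1, so (2/3947)^2 = +1.
Reciprocity: 3 ≡ 3 and 3947 ≡ 3 (mod 4), so (3/3947) = −(3947/3).
Reduce top mod 3: now compute (2/3).
Pull out 2: since 3 ≡ 3 (mod 8), (2/3) = -1.
Reached (1/3) = 1. Collecting the sign flips along the way, the symbol is -1.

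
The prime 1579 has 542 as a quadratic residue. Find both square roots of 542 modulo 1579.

607, 972

Since 1579 ≡ 3 (mod 4), a square root of 542 is 542^((1579+1)/4) = 542^395 mod 1579.
Repeated squaring: 542^2≡70, 542^4≡163, 542^8≡1305, 542^16≡863, 542^32≡1060, 542^64≡931, 542^128≡1469, 542^256≡1047 (mod 1579).
542^395 = 542^(256+128+8+2+1) ≡ 607 (mod 1579).
Check: 607² = 368449 ≡ 542 (mod 1579). The two roots are 607 and 972.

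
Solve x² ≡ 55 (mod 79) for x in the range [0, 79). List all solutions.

23, 56

Since 79 ≡ 3 (mod 4), a square root of 55 is 55^((79+1)/4) = 55^20 mod 79.
Repeated squaring: 55^2≡23, 55^4≡55, 55^8≡23, 55^16≡55 (mod 79).
55^20 = 55^(16+4) ≡ 23 (mod 79).
Check: 23² = 529 ≡ 55 (mod 79). The two roots are 23 and 56.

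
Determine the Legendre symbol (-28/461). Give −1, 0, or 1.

Euler's criterion: (-28/461) ≡ 433^230 (mod 461).
433^2 ≡ 323 (mod 461)
433^4 ≡ 143 (mod 461)
433^8 ≡ 165 (mod 461)
433^16 ≡ 26 (mod 461)
433^32 ≡ 215 (mod 461)
433^64 ≡ 125 (mod 461)
433^128 ≡ 412 (mod 461)
433^230 = 433^(128+64+32+4+2) ≡ 460 (mod 461).
Result is 460 ≡ −1, so (-28/461) = −1.

-1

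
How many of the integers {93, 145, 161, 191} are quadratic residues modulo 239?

3

(93/239) = +1 → QR.
(145/239) = +1 → QR.
(161/239) = +1 → QR.
(191/239) = -1 → non-residue.
Total quadratic residues among the 4: 3.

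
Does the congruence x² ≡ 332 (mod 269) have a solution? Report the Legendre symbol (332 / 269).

-1

First reduce: 332 ≡ 63 (mod 269).
Reciprocity: 63 ≡ 3 and 269 ≡ 1 (mod 4), so (63/269) = +(269/63).
Reduce top mod 63: now compute (17/63).
Reciprocity: 17 ≡ 1 and 63 ≡ 3 (mod 4), so (17/63) = +(63/17).
Reduce top mod 17: now compute (12/17).
Pull out 2^2: since 17 ≡ 1 (mod 8), (2/17) = +1, so (2/17)^2 = +1.
Reciprocity: 3 ≡ 3 and 17 ≡ 1 (mod 4), so (3/17) = +(17/3).
Reduce top mod 3: now compute (2/3).
Pull out 2: since 3 ≡ 3 (mod 8), (2/3) = -1.
Reached (1/3) = 1. Collecting the sign flips along the way, the symbol is -1.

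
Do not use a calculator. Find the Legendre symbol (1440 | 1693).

Pull out 2^5: since 1693 ≡ 5 (mod 8), (2/1693) = -1, so (2/1693)^5 = -1.
Reciprocity: 45 ≡ 1 and 1693 ≡ 1 (mod 4), so (45/1693) = +(1693/45).
Reduce top mod 45: now compute (28/45).
Pull out 2^2: since 45 ≡ 5 (mod 8), (2/45) = -1, so (2/45)^2 = +1.
Reciprocity: 7 ≡ 3 and 45 ≡ 1 (mod 4), so (7/45) = +(45/7).
Reduce top mod 7: now compute (3/7).
Reciprocity: 3 ≡ 3 and 7 ≡ 3 (mod 4), so (3/7) = −(7/3).
Reduce top mod 3: now compute (1/3).
Reached (1/3) = 1. Collecting the sign flips along the way, the symbol is +1.

1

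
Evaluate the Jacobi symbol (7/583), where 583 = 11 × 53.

-1

Reciprocity: 7 ≡ 3 and 583 ≡ 3 (mod 4), so (7/583) = −(583/7).
Reduce top mod 7: now compute (2/7).
Pull out 2: since 7 ≡ 7 (mod 8), (2/7) = +1.
Reached (1/7) = 1. Collecting the sign flips along the way, the symbol is -1.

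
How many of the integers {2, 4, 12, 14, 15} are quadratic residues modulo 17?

(2/17) = +1 → QR.
(4/17) = +1 → QR.
(12/17) = -1 → non-residue.
(14/17) = -1 → non-residue.
(15/17) = +1 → QR.
Total quadratic residues among the 5: 3.

3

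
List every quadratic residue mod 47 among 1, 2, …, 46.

1 2 3 4 6 7 8 9 12 14 16 17 18 21 24 25 27 28 32 34 36 37 42

Square k = 1,…,23 (k and 47−k give the same square):
1²=1, 2²=4, 3²=9, 4²=16, 5²=25, 6²=36, 7²≡2, 8²≡17, 9²≡34, 10²≡6, 11²≡27, 12²≡3, 13²≡28, 14²≡8, 15²≡37, 16²≡21, 17²≡7, 18²≡42, 19²≡32, 20²≡24, 21²≡18, 22²≡14, 23²≡12 (mod 47).
So the quadratic residues mod 47 are {1, 2, 3, 4, 6, 7, 8, 9, 12, 14, 16, 17, 18, 21, 24, 25, 27, 28, 32, 34, 36, 37, 42}.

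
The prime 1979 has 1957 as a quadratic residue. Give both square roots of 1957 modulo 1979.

Since 1979 ≡ 3 (mod 4), a square root of 1957 is 1957^((1979+1)/4) = 1957^495 mod 1979.
Repeated squaring: 1957^2≡484, 1957^4≡734, 1957^8≡468, 1957^16≡1334, 1957^32≡435, 1957^64≡1220, 1957^128≡192, 1957^256≡1242 (mod 1979).
1957^495 = 1957^(256+128+64+32+8+4+2+1) ≡ 543 (mod 1979).
Check: 543² = 294849 ≡ 1957 (mod 1979). The two roots are 543 and 1436.

543, 1436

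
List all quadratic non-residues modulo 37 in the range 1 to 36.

Square k = 1,…,18 (k and 37−k give the same square):
1²=1, 2²=4, 3²=9, 4²=16, 5²=25, 6²=36, 7²≡12, 8²≡27, 9²≡7, 10²≡26, 11²≡10, 12²≡33, 13²≡21, 14²≡11, 15²≡3, 16²≡34, 17²≡30, 18²≡28 (mod 37).
The residues are {1, 3, 4, 7, 9, 10, 11, 12, 16, 21, 25, 26, 27, 28, 30, 33, 34, 36}; the non-residues are the remaining 18 nonzero classes.

2 5 6 8 13 14 15 17 18 19 20 22 23 24 29 31 32 35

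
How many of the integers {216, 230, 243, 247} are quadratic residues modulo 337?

3

(216/337) = +1 → QR.
(230/337) = +1 → QR.
(243/337) = +1 → QR.
(247/337) = -1 → non-residue.
Total quadratic residues among the 4: 3.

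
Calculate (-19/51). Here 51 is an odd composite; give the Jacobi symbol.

First reduce: -19 ≡ 32 (mod 51).
Pull out 2^5: since 51 ≡ 3 (mod 8), (2/51) = -1, so (2/51)^5 = -1.
Reached (1/51) = 1. Collecting the sign flips along the way, the symbol is -1.

-1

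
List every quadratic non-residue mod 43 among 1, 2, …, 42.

2, 3, 5, 7, 8, 12, 18, 19, 20, 22, 26, 27, 28, 29, 30, 32, 33, 34, 37, 39, 42

Square k = 1,…,21 (k and 43−k give the same square):
1²=1, 2²=4, 3²=9, 4²=16, 5²=25, 6²=36, 7²≡6, 8²≡21, 9²≡38, 10²≡14, 11²≡35, 12²≡15, 13²≡40, 14²≡24, 15²≡10, 16²≡41, 17²≡31, 18²≡23, 19²≡17, 20²≡13, 21²≡11 (mod 43).
The residues are {1, 4, 6, 9, 10, 11, 13, 14, 15, 16, 17, 21, 23, 24, 25, 31, 35, 36, 38, 40, 41}; the non-residues are the remaining 21 nonzero classes.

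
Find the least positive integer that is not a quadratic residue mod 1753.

(2/1753) = +1, so 2 is a residue.
(3/1753) = +1, so 3 is a residue.
(4/1753) = +1, so 4 is a residue.
(5/1753) = −1, so 5 is the smallest positive non-residue mod 1753.

5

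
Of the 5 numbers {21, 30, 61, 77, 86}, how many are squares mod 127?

3

(21/127) = +1 → QR.
(30/127) = +1 → QR.
(61/127) = +1 → QR.
(77/127) = -1 → non-residue.
(86/127) = -1 → non-residue.
Total quadratic residues among the 5: 3.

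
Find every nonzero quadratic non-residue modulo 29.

Square k = 1,…,14 (k and 29−k give the same square):
1²=1, 2²=4, 3²=9, 4²=16, 5²=25, 6²≡7, 7²≡20, 8²≡6, 9²≡23, 10²≡13, 11²≡5, 12²≡28, 13²≡24, 14²≡22 (mod 29).
The residues are {1, 4, 5, 6, 7, 9, 13, 16, 20, 22, 23, 24, 25, 28}; the non-residues are the remaining 14 nonzero classes.

2,3,8,10,11,12,14,15,17,18,19,21,26,27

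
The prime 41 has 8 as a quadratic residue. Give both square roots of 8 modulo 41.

41 ≡ 1 (mod 4), so we find a root by search.
Trying successive values, 7² = 49 ≡ 8 (mod 41). The other root is 41 − 7 = 34.

7, 34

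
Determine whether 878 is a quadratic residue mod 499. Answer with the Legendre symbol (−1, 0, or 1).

-1

Euler's criterion: (878/499) ≡ 379^249 (mod 499).
379^2 ≡ 428 (mod 499)
379^4 ≡ 51 (mod 499)
379^8 ≡ 106 (mod 499)
379^16 ≡ 258 (mod 499)
379^32 ≡ 197 (mod 499)
379^64 ≡ 386 (mod 499)
379^128 ≡ 294 (mod 499)
379^249 = 379^(128+64+32+16+8+1) ≡ 498 (mod 499).
Result is 498 ≡ −1, so (878/499) = −1.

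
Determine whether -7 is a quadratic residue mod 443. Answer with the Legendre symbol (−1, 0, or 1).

Euler's criterion: (-7/443) ≡ 436^221 (mod 443).
436^2 ≡ 49 (mod 443)
436^4 ≡ 186 (mod 443)
436^8 ≡ 42 (mod 443)
436^16 ≡ 435 (mod 443)
436^32 ≡ 64 (mod 443)
436^64 ≡ 109 (mod 443)
436^128 ≡ 363 (mod 443)
436^221 = 436^(128+64+16+8+4+1) ≡ 1 (mod 443).
Result is 1, so (-7/443) = 1.

1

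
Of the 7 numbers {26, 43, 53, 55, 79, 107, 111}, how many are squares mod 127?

3

(26/127) = +1 → QR.
(43/127) = -1 → non-residue.
(53/127) = -1 → non-residue.
(55/127) = -1 → non-residue.
(79/127) = +1 → QR.
(107/127) = +1 → QR.
(111/127) = -1 → non-residue.
Total quadratic residues among the 7: 3.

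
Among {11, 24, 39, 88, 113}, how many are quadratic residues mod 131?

3

(11/131) = +1 → QR.
(24/131) = -1 → non-residue.
(39/131) = +1 → QR.
(88/131) = -1 → non-residue.
(113/131) = +1 → QR.
Total quadratic residues among the 5: 3.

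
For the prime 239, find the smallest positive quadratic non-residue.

(2/239) = +1, so 2 is a residue.
(3/239) = +1, so 3 is a residue.
(4/239) = +1, so 4 is a residue.
(5/239) = +1, so 5 is a residue.
(6/239) = +1, so 6 is a residue.
(7/239) = −1, so 7 is the smallest positive non-residue mod 239.

7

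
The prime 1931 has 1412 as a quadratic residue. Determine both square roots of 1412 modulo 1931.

Since 1931 ≡ 3 (mod 4), a square root of 1412 is 1412^((1931+1)/4) = 1412^483 mod 1931.
Repeated squaring: 1412^2≡952, 1412^4≡665, 1412^8≡26, 1412^16≡676, 1412^32≡1260, 1412^64≡318, 1412^128≡712, 1412^256≡1022 (mod 1931).
1412^483 = 1412^(256+128+64+32+2+1) ≡ 1367 (mod 1931).
Check: 1367² = 1868689 ≡ 1412 (mod 1931). The two roots are 564 and 1367.

564, 1367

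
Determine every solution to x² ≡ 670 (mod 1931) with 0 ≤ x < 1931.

51, 1880

Since 1931 ≡ 3 (mod 4), a square root of 670 is 670^((1931+1)/4) = 670^483 mod 1931.
Repeated squaring: 670^2≡908, 670^4≡1858, 670^8≡1467, 670^16≡955, 670^32≡593, 670^64≡207, 670^128≡367, 670^256≡1450 (mod 1931).
670^483 = 670^(256+128+64+32+2+1) ≡ 1880 (mod 1931).
Check: 1880² = 3534400 ≡ 670 (mod 1931). The two roots are 51 and 1880.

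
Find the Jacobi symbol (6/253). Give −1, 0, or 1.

-1

Pull out 2: since 253 ≡ 5 (mod 8), (2/253) = -1.
Reciprocity: 3 ≡ 3 and 253 ≡ 1 (mod 4), so (3/253) = +(253/3).
Reduce top mod 3: now compute (1/3).
Reached (1/3) = 1. Collecting the sign flips along the way, the symbol is -1.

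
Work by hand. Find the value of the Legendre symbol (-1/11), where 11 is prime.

First reduce: -1 ≡ 10 (mod 11).
Pull out 2: since 11 ≡ 3 (mod 8), (2/11) = -1.
Reciprocity: 5 ≡ 1 and 11 ≡ 3 (mod 4), so (5/11) = +(11/5).
Reduce top mod 5: now compute (1/5).
Reached (1/5) = 1. Collecting the sign flips along the way, the symbol is -1.

-1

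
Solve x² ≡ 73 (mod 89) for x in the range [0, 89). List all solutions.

89 ≡ 1 (mod 4), so we find a root by search.
Trying successive values, 42² = 1764 ≡ 73 (mod 89). The other root is 89 − 42 = 47.

42, 47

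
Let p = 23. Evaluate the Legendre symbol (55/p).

1

First reduce: 55 ≡ 9 (mod 23).
Reciprocity: 9 ≡ 1 and 23 ≡ 3 (mod 4), so (9/23) = +(23/9).
Reduce top mod 9: now compute (5/9).
Reciprocity: 5 ≡ 1 and 9 ≡ 1 (mod 4), so (5/9) = +(9/5).
Reduce top mod 5: now compute (4/5).
Pull out 2^2: since 5 ≡ 5 (mod 8), (2/5) = -1, so (2/5)^2 = +1.
Reached (1/5) = 1. Collecting the sign flips along the way, the symbol is +1.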